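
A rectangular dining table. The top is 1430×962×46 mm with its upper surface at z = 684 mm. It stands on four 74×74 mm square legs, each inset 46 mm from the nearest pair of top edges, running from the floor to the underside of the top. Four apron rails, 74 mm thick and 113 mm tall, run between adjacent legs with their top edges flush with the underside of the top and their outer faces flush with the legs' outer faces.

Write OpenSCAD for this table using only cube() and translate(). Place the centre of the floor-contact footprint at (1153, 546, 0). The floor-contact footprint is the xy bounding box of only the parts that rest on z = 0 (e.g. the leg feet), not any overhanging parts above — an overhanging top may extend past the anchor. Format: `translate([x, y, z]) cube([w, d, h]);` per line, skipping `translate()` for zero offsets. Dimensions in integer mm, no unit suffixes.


translate([438, 65, 638]) cube([1430, 962, 46]);
translate([484, 111, 0]) cube([74, 74, 638]);
translate([1748, 111, 0]) cube([74, 74, 638]);
translate([484, 907, 0]) cube([74, 74, 638]);
translate([1748, 907, 0]) cube([74, 74, 638]);
translate([558, 111, 525]) cube([1190, 74, 113]);
translate([558, 907, 525]) cube([1190, 74, 113]);
translate([484, 185, 525]) cube([74, 722, 113]);
translate([1748, 185, 525]) cube([74, 722, 113]);


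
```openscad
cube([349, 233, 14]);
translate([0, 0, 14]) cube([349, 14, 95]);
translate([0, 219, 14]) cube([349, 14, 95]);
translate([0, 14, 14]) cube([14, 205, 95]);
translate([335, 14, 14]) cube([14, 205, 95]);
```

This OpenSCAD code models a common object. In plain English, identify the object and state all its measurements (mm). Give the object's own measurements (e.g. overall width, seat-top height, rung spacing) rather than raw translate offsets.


An open-topped rectangular box: outside dimensions 349×233×109 mm, with a uniform wall and base thickness of 14 mm. The base is a full 349×233 slab on the floor; four walls sit on top of the base. The front and back walls (the −y and +y sides) span the full width; the two side walls fit between them.


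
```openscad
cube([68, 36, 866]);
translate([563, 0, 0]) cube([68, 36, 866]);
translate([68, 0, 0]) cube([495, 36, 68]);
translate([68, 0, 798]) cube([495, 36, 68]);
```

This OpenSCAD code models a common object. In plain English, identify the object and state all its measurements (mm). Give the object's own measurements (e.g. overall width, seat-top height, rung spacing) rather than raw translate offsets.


A rectangular picture frame lying in the x–z plane (depth along y). The opening is 495 mm wide (x) by 730 mm tall (z), surrounded by a border 68 mm wide on all four sides. The frame is 36 mm deep and is made of two full-height vertical stiles with two horizontal rails fitted between them.


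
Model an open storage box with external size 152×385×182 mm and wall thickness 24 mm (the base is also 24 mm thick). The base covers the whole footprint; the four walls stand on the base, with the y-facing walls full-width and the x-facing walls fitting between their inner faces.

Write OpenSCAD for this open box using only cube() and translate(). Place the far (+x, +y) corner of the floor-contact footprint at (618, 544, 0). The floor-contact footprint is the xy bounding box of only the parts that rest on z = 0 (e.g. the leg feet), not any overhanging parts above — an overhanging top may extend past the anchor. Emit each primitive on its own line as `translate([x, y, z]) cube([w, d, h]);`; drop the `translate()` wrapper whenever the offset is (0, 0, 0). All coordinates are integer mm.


translate([466, 159, 0]) cube([152, 385, 24]);
translate([466, 159, 24]) cube([152, 24, 158]);
translate([466, 520, 24]) cube([152, 24, 158]);
translate([466, 183, 24]) cube([24, 337, 158]);
translate([594, 183, 24]) cube([24, 337, 158]);


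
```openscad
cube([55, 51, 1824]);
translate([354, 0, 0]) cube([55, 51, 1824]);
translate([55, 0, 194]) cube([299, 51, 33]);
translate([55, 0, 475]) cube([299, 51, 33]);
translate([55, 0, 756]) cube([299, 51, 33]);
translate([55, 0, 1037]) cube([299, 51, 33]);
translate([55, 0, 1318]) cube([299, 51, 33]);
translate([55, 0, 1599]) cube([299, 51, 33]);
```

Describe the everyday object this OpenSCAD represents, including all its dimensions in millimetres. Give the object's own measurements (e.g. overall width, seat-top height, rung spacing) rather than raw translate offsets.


A straight ladder. Two 55×51 mm vertical rails, 1824 mm tall, stand 409 mm apart (outside-to-outside) with their front faces coplanar on the −y side. 6 rungs, each 51 mm deep and 33 mm tall, span between the inner faces of the rails, front faces flush with the rails. The lowest rung's underside is at z = 194 mm and rungs are spaced 281 mm apart (underside to underside).


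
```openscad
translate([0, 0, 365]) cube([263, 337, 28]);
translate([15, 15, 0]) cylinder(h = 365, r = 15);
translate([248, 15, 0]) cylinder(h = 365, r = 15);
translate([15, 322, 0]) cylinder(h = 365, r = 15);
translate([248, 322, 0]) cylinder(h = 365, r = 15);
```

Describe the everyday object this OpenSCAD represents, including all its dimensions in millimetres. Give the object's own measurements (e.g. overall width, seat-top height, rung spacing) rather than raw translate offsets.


A simple wooden stool: a rectangular seat 263 mm (x) by 337 mm (y), 28 mm thick, top face at z = 393 mm, on four round legs, each 30 mm in diameter. The legs rest on z = 0, each leg's axis is inset half a diameter from the nearest pair of seat edges (so the leg's bounding box is flush with the corner).


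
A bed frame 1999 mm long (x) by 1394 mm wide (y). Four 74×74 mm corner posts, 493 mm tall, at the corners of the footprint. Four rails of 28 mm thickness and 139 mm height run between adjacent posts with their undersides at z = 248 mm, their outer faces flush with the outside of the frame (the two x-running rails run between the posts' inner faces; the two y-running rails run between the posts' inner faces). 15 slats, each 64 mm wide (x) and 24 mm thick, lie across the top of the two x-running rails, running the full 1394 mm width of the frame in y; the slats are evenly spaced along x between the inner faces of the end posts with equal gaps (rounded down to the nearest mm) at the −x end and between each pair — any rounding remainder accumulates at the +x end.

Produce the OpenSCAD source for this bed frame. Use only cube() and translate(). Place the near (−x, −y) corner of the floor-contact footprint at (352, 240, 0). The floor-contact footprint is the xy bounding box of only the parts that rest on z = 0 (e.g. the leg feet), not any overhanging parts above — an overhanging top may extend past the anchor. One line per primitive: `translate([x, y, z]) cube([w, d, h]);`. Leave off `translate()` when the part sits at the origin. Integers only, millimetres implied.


// slat z = rail_z + rail_h = 248 + 139 = 387
// slat gap = ⌊(1851 − 15·64) / 16⌋ = 55
translate([352, 240, 0]) cube([74, 74, 493]);
translate([352, 1560, 0]) cube([74, 74, 493]);
translate([2277, 240, 0]) cube([74, 74, 493]);
translate([2277, 1560, 0]) cube([74, 74, 493]);
translate([426, 240, 248]) cube([1851, 28, 139]);
translate([426, 1606, 248]) cube([1851, 28, 139]);
translate([352, 314, 248]) cube([28, 1246, 139]);
translate([2323, 314, 248]) cube([28, 1246, 139]);
translate([481, 240, 387]) cube([64, 1394, 24]);
translate([600, 240, 387]) cube([64, 1394, 24]);
translate([719, 240, 387]) cube([64, 1394, 24]);
translate([838, 240, 387]) cube([64, 1394, 24]);
translate([957, 240, 387]) cube([64, 1394, 24]);
translate([1076, 240, 387]) cube([64, 1394, 24]);
translate([1195, 240, 387]) cube([64, 1394, 24]);
translate([1314, 240, 387]) cube([64, 1394, 24]);
translate([1433, 240, 387]) cube([64, 1394, 24]);
translate([1552, 240, 387]) cube([64, 1394, 24]);
translate([1671, 240, 387]) cube([64, 1394, 24]);
translate([1790, 240, 387]) cube([64, 1394, 24]);
translate([1909, 240, 387]) cube([64, 1394, 24]);
translate([2028, 240, 387]) cube([64, 1394, 24]);
translate([2147, 240, 387]) cube([64, 1394, 24]);


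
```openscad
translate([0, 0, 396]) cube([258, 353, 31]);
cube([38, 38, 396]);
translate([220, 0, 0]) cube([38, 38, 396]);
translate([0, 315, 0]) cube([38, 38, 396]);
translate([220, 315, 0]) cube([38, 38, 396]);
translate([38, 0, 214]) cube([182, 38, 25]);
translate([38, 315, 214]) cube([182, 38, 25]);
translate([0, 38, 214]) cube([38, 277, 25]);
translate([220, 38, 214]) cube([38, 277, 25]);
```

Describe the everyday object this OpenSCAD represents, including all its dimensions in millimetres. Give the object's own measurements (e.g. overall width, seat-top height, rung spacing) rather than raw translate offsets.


A simple wooden stool: a rectangular seat 258 mm (x) by 353 mm (y), 31 mm thick, top face at z = 427 mm, on four square legs, each 38×38 mm in cross-section. The legs rest on z = 0, each flush with a corner of the seat. Four stretchers, 38 mm wide and 25 mm tall, connect adjacent legs with their undersides at z = 214 mm, each running between the inner faces of the legs it joins and aligned with the legs' outer faces on the other axis.


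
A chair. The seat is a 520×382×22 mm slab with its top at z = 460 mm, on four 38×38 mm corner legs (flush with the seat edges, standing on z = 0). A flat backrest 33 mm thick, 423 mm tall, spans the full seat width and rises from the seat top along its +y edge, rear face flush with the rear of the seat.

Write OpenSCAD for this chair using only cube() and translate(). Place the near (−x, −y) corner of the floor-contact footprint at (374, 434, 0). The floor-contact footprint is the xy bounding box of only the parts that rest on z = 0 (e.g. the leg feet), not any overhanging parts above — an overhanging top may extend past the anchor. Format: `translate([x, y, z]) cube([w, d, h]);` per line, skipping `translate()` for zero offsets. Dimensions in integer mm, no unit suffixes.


// leg_h = 460 - 22 = 438
translate([374, 434, 438]) cube([520, 382, 22]);
translate([374, 434, 0]) cube([38, 38, 438]);
translate([856, 434, 0]) cube([38, 38, 438]);
translate([374, 778, 0]) cube([38, 38, 438]);
translate([856, 778, 0]) cube([38, 38, 438]);
translate([374, 783, 460]) cube([520, 33, 423]);


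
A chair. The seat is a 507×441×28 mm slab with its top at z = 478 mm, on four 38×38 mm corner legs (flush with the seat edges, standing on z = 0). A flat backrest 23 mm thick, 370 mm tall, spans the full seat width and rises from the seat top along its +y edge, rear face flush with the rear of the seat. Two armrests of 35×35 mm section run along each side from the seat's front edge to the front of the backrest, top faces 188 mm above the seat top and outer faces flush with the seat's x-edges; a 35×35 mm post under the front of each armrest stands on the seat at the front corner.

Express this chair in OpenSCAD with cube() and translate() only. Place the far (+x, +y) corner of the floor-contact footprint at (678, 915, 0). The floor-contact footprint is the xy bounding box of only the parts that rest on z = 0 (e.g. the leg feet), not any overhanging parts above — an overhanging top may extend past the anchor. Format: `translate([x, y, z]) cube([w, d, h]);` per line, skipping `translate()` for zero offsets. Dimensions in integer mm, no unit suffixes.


translate([171, 474, 450]) cube([507, 441, 28]);
translate([171, 474, 0]) cube([38, 38, 450]);
translate([640, 474, 0]) cube([38, 38, 450]);
translate([171, 877, 0]) cube([38, 38, 450]);
translate([640, 877, 0]) cube([38, 38, 450]);
translate([171, 892, 478]) cube([507, 23, 370]);
translate([171, 474, 631]) cube([35, 418, 35]);
translate([643, 474, 631]) cube([35, 418, 35]);
translate([171, 474, 478]) cube([35, 35, 153]);
translate([643, 474, 478]) cube([35, 35, 153]);


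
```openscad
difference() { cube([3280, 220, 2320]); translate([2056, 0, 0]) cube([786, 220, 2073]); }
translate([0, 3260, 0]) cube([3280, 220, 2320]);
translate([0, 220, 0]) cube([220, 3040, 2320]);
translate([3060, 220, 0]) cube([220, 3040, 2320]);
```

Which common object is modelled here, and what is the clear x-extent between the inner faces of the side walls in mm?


A single room. The interior width is 2840 mm.

Four walls enclosing a rectangle with a door in the front wall — a room. Outside width 3280 minus two 220 mm walls gives 2840 mm.


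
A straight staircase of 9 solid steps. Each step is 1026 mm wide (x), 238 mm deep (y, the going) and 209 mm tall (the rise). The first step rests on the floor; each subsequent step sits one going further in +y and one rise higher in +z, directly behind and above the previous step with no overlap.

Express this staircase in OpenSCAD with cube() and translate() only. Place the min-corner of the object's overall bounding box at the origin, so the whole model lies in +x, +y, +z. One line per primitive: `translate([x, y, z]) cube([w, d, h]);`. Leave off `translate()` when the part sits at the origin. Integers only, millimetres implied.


cube([1026, 238, 209]);
translate([0, 238, 209]) cube([1026, 238, 209]);
translate([0, 476, 418]) cube([1026, 238, 209]);
translate([0, 714, 627]) cube([1026, 238, 209]);
translate([0, 952, 836]) cube([1026, 238, 209]);
translate([0, 1190, 1045]) cube([1026, 238, 209]);
translate([0, 1428, 1254]) cube([1026, 238, 209]);
translate([0, 1666, 1463]) cube([1026, 238, 209]);
translate([0, 1904, 1672]) cube([1026, 238, 209]);


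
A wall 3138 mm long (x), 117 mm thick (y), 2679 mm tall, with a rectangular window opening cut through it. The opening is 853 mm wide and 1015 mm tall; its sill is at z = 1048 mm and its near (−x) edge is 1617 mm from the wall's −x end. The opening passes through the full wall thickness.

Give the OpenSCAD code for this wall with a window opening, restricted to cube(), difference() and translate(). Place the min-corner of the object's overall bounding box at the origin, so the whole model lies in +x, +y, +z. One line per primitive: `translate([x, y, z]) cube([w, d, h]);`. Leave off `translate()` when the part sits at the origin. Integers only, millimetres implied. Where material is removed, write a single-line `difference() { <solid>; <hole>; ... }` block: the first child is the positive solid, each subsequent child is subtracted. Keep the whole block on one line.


difference() { cube([3138, 117, 2679]); translate([1617, 0, 1048]) cube([853, 117, 1015]); }


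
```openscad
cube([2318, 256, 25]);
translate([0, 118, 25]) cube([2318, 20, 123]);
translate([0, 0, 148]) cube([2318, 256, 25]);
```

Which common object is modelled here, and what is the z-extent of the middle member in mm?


An I-beam. The web height is 123 mm.

Two wide flanges with a thin centred web — an I-beam. Overall 173 mm minus two 25 mm flanges gives a web of 173 − 2·25 = 123 mm.


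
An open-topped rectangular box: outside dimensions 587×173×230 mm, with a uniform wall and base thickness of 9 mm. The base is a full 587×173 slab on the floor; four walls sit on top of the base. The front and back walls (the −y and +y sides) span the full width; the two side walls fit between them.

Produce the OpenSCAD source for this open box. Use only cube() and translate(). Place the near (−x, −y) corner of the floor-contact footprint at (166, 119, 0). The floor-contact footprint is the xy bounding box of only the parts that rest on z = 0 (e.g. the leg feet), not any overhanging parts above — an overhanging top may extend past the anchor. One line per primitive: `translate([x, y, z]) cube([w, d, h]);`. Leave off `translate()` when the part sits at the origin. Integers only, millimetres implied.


translate([166, 119, 0]) cube([587, 173, 9]);
translate([166, 119, 9]) cube([587, 9, 221]);
translate([166, 283, 9]) cube([587, 9, 221]);
translate([166, 128, 9]) cube([9, 155, 221]);
translate([744, 128, 9]) cube([9, 155, 221]);


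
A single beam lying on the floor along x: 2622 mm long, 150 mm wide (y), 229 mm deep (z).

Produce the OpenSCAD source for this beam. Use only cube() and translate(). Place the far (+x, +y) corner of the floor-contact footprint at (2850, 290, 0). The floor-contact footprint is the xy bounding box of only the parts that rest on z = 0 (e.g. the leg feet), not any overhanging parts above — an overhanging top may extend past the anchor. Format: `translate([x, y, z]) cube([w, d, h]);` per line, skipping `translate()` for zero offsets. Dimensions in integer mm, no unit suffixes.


translate([228, 140, 0]) cube([2622, 150, 229]);


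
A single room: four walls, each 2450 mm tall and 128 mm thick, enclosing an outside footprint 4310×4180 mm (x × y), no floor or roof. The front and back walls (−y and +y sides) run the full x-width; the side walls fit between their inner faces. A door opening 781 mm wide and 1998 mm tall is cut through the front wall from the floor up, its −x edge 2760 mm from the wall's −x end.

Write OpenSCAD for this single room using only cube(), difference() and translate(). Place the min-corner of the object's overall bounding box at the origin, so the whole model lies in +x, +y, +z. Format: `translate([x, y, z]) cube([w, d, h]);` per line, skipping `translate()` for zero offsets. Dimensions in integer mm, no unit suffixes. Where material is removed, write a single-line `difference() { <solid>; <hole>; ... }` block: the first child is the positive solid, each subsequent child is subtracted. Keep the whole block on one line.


difference() { cube([4310, 128, 2450]); translate([2760, 0, 0]) cube([781, 128, 1998]); }
translate([0, 4052, 0]) cube([4310, 128, 2450]);
translate([0, 128, 0]) cube([128, 3924, 2450]);
translate([4182, 128, 0]) cube([128, 3924, 2450]);


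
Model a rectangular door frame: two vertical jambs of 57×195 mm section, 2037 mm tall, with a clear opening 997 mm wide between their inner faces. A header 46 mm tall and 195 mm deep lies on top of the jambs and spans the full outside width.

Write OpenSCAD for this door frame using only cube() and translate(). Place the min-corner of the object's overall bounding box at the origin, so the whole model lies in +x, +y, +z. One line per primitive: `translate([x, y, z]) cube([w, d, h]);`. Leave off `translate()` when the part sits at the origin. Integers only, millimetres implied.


cube([57, 195, 2037]);
translate([1054, 0, 0]) cube([57, 195, 2037]);
translate([0, 0, 2037]) cube([1111, 195, 46]);


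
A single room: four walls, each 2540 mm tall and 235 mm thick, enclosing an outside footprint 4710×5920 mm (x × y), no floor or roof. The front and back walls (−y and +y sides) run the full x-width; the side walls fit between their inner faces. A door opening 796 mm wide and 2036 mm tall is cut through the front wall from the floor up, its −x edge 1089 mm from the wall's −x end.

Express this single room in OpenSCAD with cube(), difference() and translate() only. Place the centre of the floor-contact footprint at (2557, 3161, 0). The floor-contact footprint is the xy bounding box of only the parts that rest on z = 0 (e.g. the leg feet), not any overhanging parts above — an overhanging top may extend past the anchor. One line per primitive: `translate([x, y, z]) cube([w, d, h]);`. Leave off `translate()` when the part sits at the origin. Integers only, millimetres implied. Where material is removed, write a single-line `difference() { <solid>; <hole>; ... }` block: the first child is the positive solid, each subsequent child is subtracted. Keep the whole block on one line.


difference() { translate([202, 201, 0]) cube([4710, 235, 2540]); translate([1291, 201, 0]) cube([796, 235, 2036]); }
translate([202, 5886, 0]) cube([4710, 235, 2540]);
translate([202, 436, 0]) cube([235, 5450, 2540]);
translate([4677, 436, 0]) cube([235, 5450, 2540]);


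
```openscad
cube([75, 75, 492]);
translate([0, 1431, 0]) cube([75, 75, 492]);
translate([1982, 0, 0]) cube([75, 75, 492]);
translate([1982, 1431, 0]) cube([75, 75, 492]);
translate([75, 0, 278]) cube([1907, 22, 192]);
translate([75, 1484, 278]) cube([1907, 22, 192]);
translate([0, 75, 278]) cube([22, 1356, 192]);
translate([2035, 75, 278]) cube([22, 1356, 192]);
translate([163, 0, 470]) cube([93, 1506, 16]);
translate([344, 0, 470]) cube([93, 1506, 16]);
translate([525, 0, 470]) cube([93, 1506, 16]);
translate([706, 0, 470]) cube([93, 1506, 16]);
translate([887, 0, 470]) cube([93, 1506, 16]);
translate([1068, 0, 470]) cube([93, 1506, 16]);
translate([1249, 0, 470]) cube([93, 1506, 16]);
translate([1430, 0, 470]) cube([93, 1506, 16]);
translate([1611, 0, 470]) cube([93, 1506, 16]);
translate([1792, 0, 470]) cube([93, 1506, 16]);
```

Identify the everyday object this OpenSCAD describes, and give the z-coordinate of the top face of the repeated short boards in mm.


A bed frame. The slat-top height is 486 mm.

Four posts, four rails, and a row of slats — a bed frame. Slats sit on the rails at z = 278 + 192 = 470; with slat thickness 16, the top is 486 mm.


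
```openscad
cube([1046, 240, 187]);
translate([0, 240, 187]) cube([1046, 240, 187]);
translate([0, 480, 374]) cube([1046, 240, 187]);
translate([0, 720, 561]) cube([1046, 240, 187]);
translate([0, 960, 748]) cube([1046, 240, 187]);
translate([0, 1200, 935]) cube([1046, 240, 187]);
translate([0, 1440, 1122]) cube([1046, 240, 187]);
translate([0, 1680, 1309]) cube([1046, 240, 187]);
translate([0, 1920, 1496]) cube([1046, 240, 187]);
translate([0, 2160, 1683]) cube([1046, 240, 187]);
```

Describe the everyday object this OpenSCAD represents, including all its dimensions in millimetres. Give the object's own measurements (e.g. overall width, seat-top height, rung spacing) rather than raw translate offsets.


A straight staircase of 10 solid steps. Each step is 1046 mm wide (x), 240 mm deep (y, the going) and 187 mm tall (the rise). The first step rests on the floor; each subsequent step sits one going further in +y and one rise higher in +z, directly behind and above the previous step with no overlap.


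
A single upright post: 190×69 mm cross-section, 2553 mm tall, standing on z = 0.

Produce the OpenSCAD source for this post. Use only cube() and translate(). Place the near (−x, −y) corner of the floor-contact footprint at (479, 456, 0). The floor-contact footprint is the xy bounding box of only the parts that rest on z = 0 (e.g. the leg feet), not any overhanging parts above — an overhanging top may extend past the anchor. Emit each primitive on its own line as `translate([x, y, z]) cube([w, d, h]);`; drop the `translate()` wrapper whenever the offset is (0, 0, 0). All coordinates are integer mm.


translate([479, 456, 0]) cube([190, 69, 2553]);


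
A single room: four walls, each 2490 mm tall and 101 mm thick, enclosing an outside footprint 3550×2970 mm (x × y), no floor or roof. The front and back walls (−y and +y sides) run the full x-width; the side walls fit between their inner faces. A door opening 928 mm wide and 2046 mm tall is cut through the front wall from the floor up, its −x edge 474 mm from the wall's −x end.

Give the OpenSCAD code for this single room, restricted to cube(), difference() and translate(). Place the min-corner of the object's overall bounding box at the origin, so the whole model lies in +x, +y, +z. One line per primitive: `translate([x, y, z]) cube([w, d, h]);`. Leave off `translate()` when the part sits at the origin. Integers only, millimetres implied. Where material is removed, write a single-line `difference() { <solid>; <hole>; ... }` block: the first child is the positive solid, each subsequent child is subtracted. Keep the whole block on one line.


difference() { cube([3550, 101, 2490]); translate([474, 0, 0]) cube([928, 101, 2046]); }
translate([0, 2869, 0]) cube([3550, 101, 2490]);
translate([0, 101, 0]) cube([101, 2768, 2490]);
translate([3449, 101, 0]) cube([101, 2768, 2490]);


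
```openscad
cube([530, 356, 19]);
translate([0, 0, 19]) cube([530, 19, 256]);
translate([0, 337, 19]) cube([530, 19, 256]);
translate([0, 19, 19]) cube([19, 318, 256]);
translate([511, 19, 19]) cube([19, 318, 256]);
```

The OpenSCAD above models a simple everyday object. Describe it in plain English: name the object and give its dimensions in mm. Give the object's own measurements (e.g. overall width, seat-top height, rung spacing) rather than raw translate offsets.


An open-topped rectangular box: outside dimensions 530×356×275 mm, with a uniform wall and base thickness of 19 mm. The base is a full 530×356 slab on the floor; four walls sit on top of the base. The front and back walls (the −y and +y sides) span the full width; the two side walls fit between them.


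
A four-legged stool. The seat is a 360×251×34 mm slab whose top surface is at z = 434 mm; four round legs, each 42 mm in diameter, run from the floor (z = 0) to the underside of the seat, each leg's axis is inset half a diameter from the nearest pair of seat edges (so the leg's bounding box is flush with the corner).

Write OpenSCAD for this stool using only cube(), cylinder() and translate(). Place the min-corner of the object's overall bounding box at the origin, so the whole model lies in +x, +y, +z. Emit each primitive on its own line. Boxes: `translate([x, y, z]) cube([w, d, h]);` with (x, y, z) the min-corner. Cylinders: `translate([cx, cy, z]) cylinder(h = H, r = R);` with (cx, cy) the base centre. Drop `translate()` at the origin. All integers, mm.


translate([0, 0, 400]) cube([360, 251, 34]);
translate([21, 21, 0]) cylinder(h = 400, r = 21);
translate([339, 21, 0]) cylinder(h = 400, r = 21);
translate([21, 230, 0]) cylinder(h = 400, r = 21);
translate([339, 230, 0]) cylinder(h = 400, r = 21);


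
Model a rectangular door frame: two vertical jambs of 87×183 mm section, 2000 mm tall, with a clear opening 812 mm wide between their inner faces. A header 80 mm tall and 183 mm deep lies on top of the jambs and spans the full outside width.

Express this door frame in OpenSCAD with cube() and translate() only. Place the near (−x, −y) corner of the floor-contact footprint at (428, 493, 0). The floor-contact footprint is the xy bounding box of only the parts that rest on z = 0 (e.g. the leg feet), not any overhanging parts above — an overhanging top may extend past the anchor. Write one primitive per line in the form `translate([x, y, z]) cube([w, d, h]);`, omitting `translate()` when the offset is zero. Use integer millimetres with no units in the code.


translate([428, 493, 0]) cube([87, 183, 2000]);
translate([1327, 493, 0]) cube([87, 183, 2000]);
translate([428, 493, 2000]) cube([986, 183, 80]);


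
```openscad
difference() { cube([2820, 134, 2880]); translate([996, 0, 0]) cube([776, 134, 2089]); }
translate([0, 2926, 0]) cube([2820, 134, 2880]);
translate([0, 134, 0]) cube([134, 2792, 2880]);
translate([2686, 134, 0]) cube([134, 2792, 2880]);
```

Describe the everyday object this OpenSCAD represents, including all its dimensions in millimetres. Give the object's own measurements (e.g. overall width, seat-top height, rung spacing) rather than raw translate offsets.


A single room: four walls, each 2880 mm tall and 134 mm thick, enclosing an outside footprint 2820×3060 mm (x × y), no floor or roof. The front and back walls (−y and +y sides) run the full x-width; the side walls fit between their inner faces. A door opening 776 mm wide and 2089 mm tall is cut through the front wall from the floor up, its −x edge 996 mm from the wall's −x end.


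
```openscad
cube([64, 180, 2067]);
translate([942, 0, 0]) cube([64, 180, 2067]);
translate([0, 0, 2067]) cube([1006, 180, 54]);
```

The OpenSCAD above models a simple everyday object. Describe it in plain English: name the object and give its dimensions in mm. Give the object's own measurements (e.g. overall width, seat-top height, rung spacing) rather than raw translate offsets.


A door frame. The clear opening is 878 mm wide and 2067 mm high. Two 64 mm wide jambs, 180 mm deep, stand either side of the opening from the floor to the top of the opening. A 54 mm thick head sits across the top of both jambs, spanning the full outside width of the frame.


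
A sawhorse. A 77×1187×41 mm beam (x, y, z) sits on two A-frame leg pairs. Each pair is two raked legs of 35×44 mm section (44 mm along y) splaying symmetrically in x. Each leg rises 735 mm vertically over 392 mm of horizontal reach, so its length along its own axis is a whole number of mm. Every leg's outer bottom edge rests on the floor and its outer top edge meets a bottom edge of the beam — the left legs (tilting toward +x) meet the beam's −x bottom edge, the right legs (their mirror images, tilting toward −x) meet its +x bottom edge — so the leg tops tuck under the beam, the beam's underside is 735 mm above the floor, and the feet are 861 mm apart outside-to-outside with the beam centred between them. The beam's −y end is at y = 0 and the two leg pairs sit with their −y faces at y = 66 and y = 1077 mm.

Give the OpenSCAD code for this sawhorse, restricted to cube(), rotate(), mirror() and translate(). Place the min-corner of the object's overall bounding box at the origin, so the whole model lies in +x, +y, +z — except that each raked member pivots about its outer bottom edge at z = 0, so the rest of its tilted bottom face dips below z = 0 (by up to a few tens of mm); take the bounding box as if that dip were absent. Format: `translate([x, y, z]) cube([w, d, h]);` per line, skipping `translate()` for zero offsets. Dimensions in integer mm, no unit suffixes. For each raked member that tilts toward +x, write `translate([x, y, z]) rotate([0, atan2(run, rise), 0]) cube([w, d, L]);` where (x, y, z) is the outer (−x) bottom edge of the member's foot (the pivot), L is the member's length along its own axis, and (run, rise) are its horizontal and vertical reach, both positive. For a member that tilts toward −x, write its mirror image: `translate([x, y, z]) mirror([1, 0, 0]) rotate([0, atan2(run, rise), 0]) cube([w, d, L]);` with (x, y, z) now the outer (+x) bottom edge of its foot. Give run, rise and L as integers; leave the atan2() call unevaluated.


translate([392, 0, 735]) cube([77, 1187, 41]);
translate([0, 66, 0]) rotate([0, atan2(392, 735), 0]) cube([35, 44, 833]);
translate([861, 66, 0]) mirror([1, 0, 0]) rotate([0, atan2(392, 735), 0]) cube([35, 44, 833]);
translate([0, 1077, 0]) rotate([0, atan2(392, 735), 0]) cube([35, 44, 833]);
translate([861, 1077, 0]) mirror([1, 0, 0]) rotate([0, atan2(392, 735), 0]) cube([35, 44, 833]);


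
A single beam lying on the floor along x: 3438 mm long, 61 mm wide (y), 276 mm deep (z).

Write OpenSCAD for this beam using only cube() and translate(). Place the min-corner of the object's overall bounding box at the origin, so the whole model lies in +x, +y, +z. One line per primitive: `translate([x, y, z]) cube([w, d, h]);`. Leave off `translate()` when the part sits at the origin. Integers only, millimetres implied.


cube([3438, 61, 276]);


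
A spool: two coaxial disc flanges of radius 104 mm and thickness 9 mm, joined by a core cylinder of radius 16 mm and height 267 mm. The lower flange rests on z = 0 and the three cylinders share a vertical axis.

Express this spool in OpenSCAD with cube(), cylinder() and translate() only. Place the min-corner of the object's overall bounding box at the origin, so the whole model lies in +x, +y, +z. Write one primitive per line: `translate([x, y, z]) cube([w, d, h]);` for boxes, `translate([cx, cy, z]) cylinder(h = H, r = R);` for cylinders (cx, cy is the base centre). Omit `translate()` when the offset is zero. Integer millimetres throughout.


translate([104, 104, 0]) cylinder(h = 9, r = 104);
translate([104, 104, 9]) cylinder(h = 267, r = 16);
translate([104, 104, 276]) cylinder(h = 9, r = 104);


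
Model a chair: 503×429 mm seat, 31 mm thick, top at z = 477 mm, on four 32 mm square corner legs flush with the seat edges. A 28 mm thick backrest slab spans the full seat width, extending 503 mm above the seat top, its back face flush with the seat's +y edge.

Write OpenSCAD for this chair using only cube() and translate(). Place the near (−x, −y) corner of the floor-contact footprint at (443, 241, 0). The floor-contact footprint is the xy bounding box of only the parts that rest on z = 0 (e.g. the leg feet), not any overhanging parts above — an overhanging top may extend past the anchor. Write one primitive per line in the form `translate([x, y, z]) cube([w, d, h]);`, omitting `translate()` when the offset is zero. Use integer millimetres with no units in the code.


translate([443, 241, 446]) cube([503, 429, 31]);
translate([443, 241, 0]) cube([32, 32, 446]);
translate([914, 241, 0]) cube([32, 32, 446]);
translate([443, 638, 0]) cube([32, 32, 446]);
translate([914, 638, 0]) cube([32, 32, 446]);
translate([443, 642, 477]) cube([503, 28, 503]);


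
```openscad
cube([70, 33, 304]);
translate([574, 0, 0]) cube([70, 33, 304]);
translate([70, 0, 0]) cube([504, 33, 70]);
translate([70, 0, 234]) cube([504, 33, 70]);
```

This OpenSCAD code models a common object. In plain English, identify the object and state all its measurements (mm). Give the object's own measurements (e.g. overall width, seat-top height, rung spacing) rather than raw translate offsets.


A rectangular picture frame lying in the x–z plane (depth along y). The opening is 504 mm wide (x) by 164 mm tall (z), surrounded by a border 70 mm wide on all four sides. The frame is 33 mm deep and is made of two full-height vertical stiles with two horizontal rails fitted between them.


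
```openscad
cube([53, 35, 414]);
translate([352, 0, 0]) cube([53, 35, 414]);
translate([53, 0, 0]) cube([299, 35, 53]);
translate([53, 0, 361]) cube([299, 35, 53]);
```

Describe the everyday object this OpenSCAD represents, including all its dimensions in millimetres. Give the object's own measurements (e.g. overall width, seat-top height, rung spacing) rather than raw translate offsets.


A rectangular picture frame lying in the x–z plane (depth along y). The opening is 299 mm wide (x) by 308 mm tall (z), surrounded by a border 53 mm wide on all four sides. The frame is 35 mm deep and is made of two full-height vertical stiles with two horizontal rails fitted between them.


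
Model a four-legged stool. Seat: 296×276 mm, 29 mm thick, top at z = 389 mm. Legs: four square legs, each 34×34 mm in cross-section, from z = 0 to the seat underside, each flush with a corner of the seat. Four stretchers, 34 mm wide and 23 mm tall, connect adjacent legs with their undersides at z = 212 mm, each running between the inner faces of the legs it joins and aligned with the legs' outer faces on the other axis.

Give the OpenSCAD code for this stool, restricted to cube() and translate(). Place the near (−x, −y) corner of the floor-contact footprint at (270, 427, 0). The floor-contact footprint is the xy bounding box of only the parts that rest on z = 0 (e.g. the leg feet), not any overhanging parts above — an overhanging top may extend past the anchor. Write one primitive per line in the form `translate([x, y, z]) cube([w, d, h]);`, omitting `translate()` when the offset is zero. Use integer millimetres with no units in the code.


translate([270, 427, 360]) cube([296, 276, 29]);
translate([270, 427, 0]) cube([34, 34, 360]);
translate([532, 427, 0]) cube([34, 34, 360]);
translate([270, 669, 0]) cube([34, 34, 360]);
translate([532, 669, 0]) cube([34, 34, 360]);
translate([304, 427, 212]) cube([228, 34, 23]);
translate([304, 669, 212]) cube([228, 34, 23]);
translate([270, 461, 212]) cube([34, 208, 23]);
translate([532, 461, 212]) cube([34, 208, 23]);


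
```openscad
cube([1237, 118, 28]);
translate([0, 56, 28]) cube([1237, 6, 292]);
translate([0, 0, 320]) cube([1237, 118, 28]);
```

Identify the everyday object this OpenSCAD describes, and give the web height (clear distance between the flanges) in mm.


An I-beam. The web height is 292 mm.

Two wide flanges with a thin centred web — an I-beam. Overall 348 mm minus two 28 mm flanges gives a web of 348 − 2·28 = 292 mm.


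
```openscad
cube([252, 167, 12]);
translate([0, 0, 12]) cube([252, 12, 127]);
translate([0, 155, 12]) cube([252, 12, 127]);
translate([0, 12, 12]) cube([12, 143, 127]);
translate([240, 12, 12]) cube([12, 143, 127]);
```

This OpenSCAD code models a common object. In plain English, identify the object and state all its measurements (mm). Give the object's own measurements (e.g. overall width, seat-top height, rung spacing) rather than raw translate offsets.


An open-topped rectangular box: outside dimensions 252×167×139 mm, with a uniform wall and base thickness of 12 mm. The base is a full 252×167 slab on the floor; four walls sit on top of the base. The front and back walls (the −y and +y sides) span the full width; the two side walls fit between them.


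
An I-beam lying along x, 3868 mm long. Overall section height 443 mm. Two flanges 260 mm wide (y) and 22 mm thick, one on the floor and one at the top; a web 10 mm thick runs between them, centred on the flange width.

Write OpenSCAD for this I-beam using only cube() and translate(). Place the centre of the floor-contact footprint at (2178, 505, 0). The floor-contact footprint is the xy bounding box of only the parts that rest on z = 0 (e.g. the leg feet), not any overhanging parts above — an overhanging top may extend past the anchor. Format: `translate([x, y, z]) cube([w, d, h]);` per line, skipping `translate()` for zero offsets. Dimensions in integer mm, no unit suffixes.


translate([244, 375, 0]) cube([3868, 260, 22]);
translate([244, 500, 22]) cube([3868, 10, 399]);
translate([244, 375, 421]) cube([3868, 260, 22]);


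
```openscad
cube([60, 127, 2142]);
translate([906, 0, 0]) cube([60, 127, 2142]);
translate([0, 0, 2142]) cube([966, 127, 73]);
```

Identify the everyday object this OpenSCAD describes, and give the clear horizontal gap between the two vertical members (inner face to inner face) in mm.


A door frame. The clear opening width is 846 mm.

Two 2142 mm tall posts with a header on top — a door frame. The left jamb is 60 mm wide at x = 0; the right jamb starts at x = 906. The clear opening is 906 − 60 = 846 mm.


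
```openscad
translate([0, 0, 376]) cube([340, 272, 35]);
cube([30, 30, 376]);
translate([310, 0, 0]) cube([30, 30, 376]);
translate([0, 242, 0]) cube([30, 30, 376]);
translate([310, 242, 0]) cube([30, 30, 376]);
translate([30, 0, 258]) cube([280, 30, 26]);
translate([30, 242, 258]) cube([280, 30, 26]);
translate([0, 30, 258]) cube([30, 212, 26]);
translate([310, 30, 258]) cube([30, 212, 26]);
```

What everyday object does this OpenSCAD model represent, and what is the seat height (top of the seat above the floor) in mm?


A stool. The seat height is 411 mm.

A 340×272×35 slab at z = 376 on four corner posts — a stool. The seat top is 376 + 35 = 411 mm.


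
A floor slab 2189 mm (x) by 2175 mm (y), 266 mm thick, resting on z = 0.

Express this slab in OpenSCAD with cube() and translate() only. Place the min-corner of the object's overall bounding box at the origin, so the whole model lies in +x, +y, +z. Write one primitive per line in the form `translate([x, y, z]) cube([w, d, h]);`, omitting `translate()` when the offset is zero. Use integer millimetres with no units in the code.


cube([2189, 2175, 266]);


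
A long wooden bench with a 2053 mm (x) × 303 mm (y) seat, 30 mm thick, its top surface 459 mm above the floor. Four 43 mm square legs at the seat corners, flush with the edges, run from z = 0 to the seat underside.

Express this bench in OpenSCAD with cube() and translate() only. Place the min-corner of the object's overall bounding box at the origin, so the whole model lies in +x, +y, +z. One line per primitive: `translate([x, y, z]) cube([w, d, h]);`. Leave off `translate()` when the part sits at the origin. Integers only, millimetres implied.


translate([0, 0, 429]) cube([2053, 303, 30]);
cube([43, 43, 429]);
translate([0, 260, 0]) cube([43, 43, 429]);
translate([2010, 0, 0]) cube([43, 43, 429]);
translate([2010, 260, 0]) cube([43, 43, 429]);


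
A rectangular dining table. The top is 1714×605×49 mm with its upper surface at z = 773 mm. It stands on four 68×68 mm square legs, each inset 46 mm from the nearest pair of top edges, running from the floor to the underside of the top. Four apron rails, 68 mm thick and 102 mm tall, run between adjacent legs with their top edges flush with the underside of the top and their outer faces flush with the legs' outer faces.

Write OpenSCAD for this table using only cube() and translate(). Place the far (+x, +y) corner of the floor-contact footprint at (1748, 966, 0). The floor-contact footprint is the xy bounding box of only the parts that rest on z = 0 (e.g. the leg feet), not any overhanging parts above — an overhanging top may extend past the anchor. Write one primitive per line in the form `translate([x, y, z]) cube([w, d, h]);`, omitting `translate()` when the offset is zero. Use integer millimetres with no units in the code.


translate([80, 407, 724]) cube([1714, 605, 49]);
translate([126, 453, 0]) cube([68, 68, 724]);
translate([1680, 453, 0]) cube([68, 68, 724]);
translate([126, 898, 0]) cube([68, 68, 724]);
translate([1680, 898, 0]) cube([68, 68, 724]);
translate([194, 453, 622]) cube([1486, 68, 102]);
translate([194, 898, 622]) cube([1486, 68, 102]);
translate([126, 521, 622]) cube([68, 377, 102]);
translate([1680, 521, 622]) cube([68, 377, 102]);
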